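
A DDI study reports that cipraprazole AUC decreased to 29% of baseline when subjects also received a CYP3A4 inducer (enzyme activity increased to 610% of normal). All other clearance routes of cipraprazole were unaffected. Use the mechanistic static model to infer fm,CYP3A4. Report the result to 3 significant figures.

CL'/CL = 1 / 0.290 = 3.448
6.1·fm + (1 − fm) = 3.448
fm = (3.448 − 1) / (6.1 − 1) = 0.480

0.480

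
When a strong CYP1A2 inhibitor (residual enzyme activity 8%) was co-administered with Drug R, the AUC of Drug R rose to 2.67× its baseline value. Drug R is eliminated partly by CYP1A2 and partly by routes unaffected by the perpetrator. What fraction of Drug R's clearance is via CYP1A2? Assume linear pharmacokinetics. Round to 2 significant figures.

0.68

Let x = fm,CYP1A2. Because AUC ∝ 1/CL, relative clearance fell to 1/2.67 = 0.3745.
Only the CYP1A2 route changed, so 0.3745 = x·0.08 + (1 − x), giving x = 0.68.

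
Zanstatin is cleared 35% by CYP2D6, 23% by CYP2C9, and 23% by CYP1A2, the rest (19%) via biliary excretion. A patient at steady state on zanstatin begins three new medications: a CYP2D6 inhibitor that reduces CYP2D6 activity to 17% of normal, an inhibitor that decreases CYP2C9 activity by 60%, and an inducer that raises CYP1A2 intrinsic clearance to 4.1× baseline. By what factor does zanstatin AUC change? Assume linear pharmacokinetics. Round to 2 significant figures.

0.78

CYP2D6: 0.35 × 0.17 = 0.0595
CYP2C9: 0.23 × 0.4 = 0.092
CYP1A2: 0.23 × 4.1 = 0.943
Other: 0.19 (unchanged)
Relative clearance = 0.0595 + 0.092 + 0.943 + 0.19 = 1.2845.
Net AUC ratio = 1 / 1.2845 = 0.78.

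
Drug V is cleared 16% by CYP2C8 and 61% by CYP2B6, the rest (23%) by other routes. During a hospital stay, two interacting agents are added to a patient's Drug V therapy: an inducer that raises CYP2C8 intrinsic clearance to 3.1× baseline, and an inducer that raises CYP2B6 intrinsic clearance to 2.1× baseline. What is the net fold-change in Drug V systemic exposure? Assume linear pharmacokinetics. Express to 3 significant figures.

0.498

CYP2C8: 0.16 × 3.1 = 0.496
CYP2B6: 0.61 × 2.1 = 1.281
Other: 0.23 (unchanged)
CL_new/CL_old = 0.496 + 1.281 + 0.23 = 2.007.
Because systemic exposure varies inversely with clearance, the combined effect is 1 / 2.007 = 0.498.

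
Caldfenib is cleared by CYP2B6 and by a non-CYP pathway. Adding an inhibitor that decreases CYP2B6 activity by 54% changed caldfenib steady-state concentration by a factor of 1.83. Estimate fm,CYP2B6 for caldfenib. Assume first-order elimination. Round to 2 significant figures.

0.84

CL'/CL = 1 / 1.83 = 0.5464
0.46·fm + (1 − fm) = 0.5464
fm = (0.5464 − 1) / (0.46 − 1) = 0.84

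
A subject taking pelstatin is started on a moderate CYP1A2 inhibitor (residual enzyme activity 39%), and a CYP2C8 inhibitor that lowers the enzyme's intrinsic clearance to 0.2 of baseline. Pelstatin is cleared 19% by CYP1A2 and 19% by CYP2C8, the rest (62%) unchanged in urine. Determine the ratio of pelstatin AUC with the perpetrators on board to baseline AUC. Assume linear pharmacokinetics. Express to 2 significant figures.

The CYP1A2 pathway (19% of clearance) drops to 0.39× activity: 0.19 × 0.39 = 0.0741.
The CYP2C8 pathway (19% of clearance) falls to 0.2× activity: 0.19 × 0.2 = 0.038.
The remaining 62% of clearance is unaffected.
CL_new/CL_old = 0.0741 + 0.038 + 0.62 = 0.7321.
Because AUC varies inversely with clearance, the combined effect is 1 / 0.7321 = 1.4.

1.4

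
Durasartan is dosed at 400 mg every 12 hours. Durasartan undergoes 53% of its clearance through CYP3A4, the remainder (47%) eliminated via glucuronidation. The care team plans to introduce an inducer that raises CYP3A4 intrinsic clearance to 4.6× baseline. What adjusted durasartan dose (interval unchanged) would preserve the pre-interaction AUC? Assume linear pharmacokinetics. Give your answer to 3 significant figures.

The CYP3A4 pathway (53% of clearance) rises to 4.6× activity: 0.53 × 4.6 = 2.438.
Non-CYP routes (47%) are unchanged.
New clearance relative to baseline: 2.438 + 0.47 = 2.908.
Exposure is unchanged when dose changes in proportion to clearance. New dose = 400 mg × 2.908 = 1.16 × 10³ mg.

1.16 × 10³ mg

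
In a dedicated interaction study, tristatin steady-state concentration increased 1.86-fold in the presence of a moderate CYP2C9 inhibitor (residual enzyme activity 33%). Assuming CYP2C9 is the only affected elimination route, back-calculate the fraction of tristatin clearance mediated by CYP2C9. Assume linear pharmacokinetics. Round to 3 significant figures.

0.690

Write x for the fraction cleared via CYP2C9. The observed steady-state concentration change means clearance fell to 1/1.86 = 0.5376 of baseline.
Only the CYP2C9 route changed, so 0.5376 = x·0.33 + (1 − x), giving x = 0.690.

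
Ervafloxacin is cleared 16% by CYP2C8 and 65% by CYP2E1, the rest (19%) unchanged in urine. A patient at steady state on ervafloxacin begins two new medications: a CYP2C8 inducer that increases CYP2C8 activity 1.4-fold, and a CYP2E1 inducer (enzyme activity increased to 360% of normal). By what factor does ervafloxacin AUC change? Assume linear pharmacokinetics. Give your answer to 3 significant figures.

0.363

The CYP2C8 pathway (16% of clearance) increases to 1.4× activity: 0.16 × 1.4 = 0.224.
The CYP2E1 pathway (65% of clearance) rises to 3.6× activity: 0.65 × 3.6 = 2.34.
Non-CYP routes (19%) are unchanged.
CL_new/CL_old = 0.224 + 2.34 + 0.19 = 2.754.
AUC ∝ 1/CL: fold-change = 1 / 2.754 = 0.363.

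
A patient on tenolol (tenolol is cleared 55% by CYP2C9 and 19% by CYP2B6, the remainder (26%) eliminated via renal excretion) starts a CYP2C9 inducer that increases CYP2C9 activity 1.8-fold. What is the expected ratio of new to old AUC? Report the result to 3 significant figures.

The CYP2C9 pathway (55% of clearance) increases to 1.8× activity: 0.55 × 1.8 = 0.99.
CYP2B6 (19%) and the residual 26% are unaffected.
Relative clearance = 0.99 + 0.19 + 0.26 = 1.44.
Since AUC ∝ 1/CL, the ratio is 1 / 1.44 = 0.694.

0.694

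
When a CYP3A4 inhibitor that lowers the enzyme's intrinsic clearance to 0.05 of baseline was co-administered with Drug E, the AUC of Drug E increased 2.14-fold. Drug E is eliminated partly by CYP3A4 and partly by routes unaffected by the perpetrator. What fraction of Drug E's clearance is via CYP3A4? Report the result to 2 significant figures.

0.56

CL'/CL = 1 / 2.14 = 0.4673
0.05·fm + (1 − fm) = 0.4673
fm = (0.4673 − 1) / (0.05 − 1) = 0.56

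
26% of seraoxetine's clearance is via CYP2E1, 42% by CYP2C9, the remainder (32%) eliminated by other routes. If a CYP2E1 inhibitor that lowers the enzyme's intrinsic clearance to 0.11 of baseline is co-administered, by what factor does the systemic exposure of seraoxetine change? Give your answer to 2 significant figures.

The CYP2E1 pathway (26% of clearance) falls to 0.11× activity: 0.26 × 0.11 = 0.0286.
CYP2C9 (42%) and the residual 32% are unaffected.
CL_new/CL_old = 0.0286 + 0.42 + 0.32 = 0.7686.
Systemic exposure ratio = CL_old/CL_new = 1 / 0.7686 = 1.3.

1.3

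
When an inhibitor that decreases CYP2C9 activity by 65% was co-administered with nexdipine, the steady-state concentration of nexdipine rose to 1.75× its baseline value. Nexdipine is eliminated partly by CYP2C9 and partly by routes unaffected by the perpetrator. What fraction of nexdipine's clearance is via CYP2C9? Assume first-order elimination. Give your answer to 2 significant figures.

Let fm be the CYP2C9 fraction. New clearance relative to baseline = fm × 0.35 + (1 − fm).
Steady-state concentration ratio = 1 / (new CL fraction), so new CL fraction = 1 / 1.75 = 0.5714.
fm × 0.35 + 1 − fm = 0.5714  ⇒  fm × (0.35 − 1) = −0.4286  ⇒  fm = 0.66.

0.66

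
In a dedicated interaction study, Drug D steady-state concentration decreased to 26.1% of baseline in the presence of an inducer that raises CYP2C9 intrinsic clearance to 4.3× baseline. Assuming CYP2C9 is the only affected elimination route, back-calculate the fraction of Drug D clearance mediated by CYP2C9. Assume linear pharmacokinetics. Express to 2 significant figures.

0.86

Write x for the fraction cleared via CYP2C9. The observed steady-state concentration change means clearance rose to 1/0.261 = 3.831 of baseline.
Setting x·4.3 + (1 − x) = 3.831 and solving: x = (3.831 − 1)/(4.3 − 1) = 0.86.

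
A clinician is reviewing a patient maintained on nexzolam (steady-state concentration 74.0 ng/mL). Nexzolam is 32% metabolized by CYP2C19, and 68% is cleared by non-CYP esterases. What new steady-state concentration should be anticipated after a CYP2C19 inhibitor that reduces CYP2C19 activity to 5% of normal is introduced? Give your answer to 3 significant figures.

106 ng/mL

The CYP2C19 pathway (32% of clearance) is reduced to 0.05× activity: 0.32 × 0.05 = 0.016.
Non-CYP routes (68%) are unchanged.
CL_new/CL_old = 0.016 + 0.68 = 0.696.
Steady-state concentration ∝ 1/CL, so new value = 74.0 / 0.696 = 106 ng/mL.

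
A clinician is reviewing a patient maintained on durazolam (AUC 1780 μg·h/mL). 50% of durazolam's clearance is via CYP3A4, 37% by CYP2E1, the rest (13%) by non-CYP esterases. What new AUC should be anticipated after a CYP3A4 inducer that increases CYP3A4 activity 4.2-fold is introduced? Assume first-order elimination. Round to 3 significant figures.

685 μg·h/mL

CYP3A4: 0.5 × 4.2 = 2.1
CYP2E1: 0.37 (unchanged)
Other: 0.13 (unchanged)
New clearance relative to baseline: 2.1 + 0.37 + 0.13 = 2.6.
AUC ∝ 1/CL, so new value = 1780 / 2.6 = 685 μg·h/mL.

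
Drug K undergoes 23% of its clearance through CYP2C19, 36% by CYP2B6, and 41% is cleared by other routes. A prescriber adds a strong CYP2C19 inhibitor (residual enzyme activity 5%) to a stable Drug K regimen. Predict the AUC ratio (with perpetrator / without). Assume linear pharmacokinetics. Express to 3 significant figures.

1.28

The CYP2C19 pathway (23% of clearance) drops to 0.05× activity: 0.23 × 0.05 = 0.0115.
CYP2B6 (36%) and the residual 41% are unaffected.
Relative clearance = 0.0115 + 0.36 + 0.41 = 0.7815.
AUC is inversely proportional to clearance, so the fold-change is 1 / 0.7815 = 1.28.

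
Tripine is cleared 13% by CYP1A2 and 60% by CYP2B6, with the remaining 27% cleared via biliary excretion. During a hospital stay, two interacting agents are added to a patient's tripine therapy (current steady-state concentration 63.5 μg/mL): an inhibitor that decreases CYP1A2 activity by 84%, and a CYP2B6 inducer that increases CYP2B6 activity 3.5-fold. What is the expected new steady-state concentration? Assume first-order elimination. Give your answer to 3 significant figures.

The CYP1A2 pathway (13% of clearance) is reduced to 0.16× activity: 0.13 × 0.16 = 0.0208.
The CYP2B6 pathway (60% of clearance) is boosted to 3.5× activity: 0.6 × 3.5 = 2.1.
The remaining 27% of clearance is unaffected.
CL_new/CL_old = 0.0208 + 2.1 + 0.27 = 2.3908.
Dividing the baseline by the relative clearance: 63.5 / 2.3908 = 26.6 μg/mL.

26.6 μg/mL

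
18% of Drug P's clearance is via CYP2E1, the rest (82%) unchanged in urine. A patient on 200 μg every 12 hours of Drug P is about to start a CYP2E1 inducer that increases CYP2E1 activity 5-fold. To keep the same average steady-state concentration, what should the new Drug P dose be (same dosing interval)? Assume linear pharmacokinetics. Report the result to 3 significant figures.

CYP2E1: 0.18 × 5 = 0.9
Other: 0.82 (unchanged)
Relative clearance = 0.9 + 0.82 = 1.72.
To maintain the same steady-state level, dose must scale with clearance: new dose = 200 × 1.72 = 344 μg.

344 μg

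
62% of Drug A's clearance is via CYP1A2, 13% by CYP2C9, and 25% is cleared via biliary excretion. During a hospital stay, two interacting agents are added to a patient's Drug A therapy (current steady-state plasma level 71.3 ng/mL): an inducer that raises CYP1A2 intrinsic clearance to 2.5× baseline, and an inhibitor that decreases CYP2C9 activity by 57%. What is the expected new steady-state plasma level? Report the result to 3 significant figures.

The CYP1A2 pathway (62% of clearance) increases to 2.5× activity: 0.62 × 2.5 = 1.55.
The CYP2C9 pathway (13% of clearance) drops to 0.43× activity: 0.13 × 0.43 = 0.0559.
Non-CYP routes (25%) are unchanged.
CL_new/CL_old = 1.55 + 0.0559 + 0.25 = 1.8559.
New steady-state plasma level = 71.3 / 1.8559 = 38.4 ng/mL (concentration scales inversely with clearance).

38.4 ng/mL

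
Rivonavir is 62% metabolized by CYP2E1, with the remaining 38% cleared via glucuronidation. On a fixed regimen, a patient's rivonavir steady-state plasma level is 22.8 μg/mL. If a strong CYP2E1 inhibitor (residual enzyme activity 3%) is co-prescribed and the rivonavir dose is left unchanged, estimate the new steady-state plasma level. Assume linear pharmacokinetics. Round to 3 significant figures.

57.2 μg/mL

CYP2E1: 0.62 × 0.03 = 0.0186
Other: 0.38 (unchanged)
New clearance relative to baseline: 0.0186 + 0.38 = 0.3986.
New steady-state plasma level = baseline ÷ relative clearance = 22.8 / 0.3986 = 57.2 μg/mL.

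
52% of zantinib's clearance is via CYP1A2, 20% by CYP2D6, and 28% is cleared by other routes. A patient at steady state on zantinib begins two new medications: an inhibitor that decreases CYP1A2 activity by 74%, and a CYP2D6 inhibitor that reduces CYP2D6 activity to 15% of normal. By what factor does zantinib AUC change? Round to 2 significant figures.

The CYP1A2 pathway (52% of clearance) drops to 0.26× activity: 0.52 × 0.26 = 0.1352.
The CYP2D6 pathway (20% of clearance) drops to 0.15× activity: 0.2 × 0.15 = 0.03.
Non-CYP routes (28%) are unchanged.
CL_new/CL_old = 0.1352 + 0.03 + 0.28 = 0.4452.
Because AUC varies inversely with clearance, the combined effect is 1 / 0.4452 = 2.2.

2.2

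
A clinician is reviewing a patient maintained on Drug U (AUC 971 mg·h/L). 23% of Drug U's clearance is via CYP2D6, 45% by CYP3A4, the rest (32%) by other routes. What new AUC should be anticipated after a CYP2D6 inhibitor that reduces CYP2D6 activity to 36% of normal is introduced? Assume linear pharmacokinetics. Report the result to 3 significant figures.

The CYP2D6 pathway (23% of clearance) falls to 0.36× activity: 0.23 × 0.36 = 0.0828.
CYP3A4 (45%) and the residual 32% are unaffected.
Relative clearance = 0.0828 + 0.45 + 0.32 = 0.8528.
New AUC = baseline ÷ relative clearance = 971 / 0.8528 = 1.14 × 10³ mg·h/L.

1.14 × 10³ mg·h/L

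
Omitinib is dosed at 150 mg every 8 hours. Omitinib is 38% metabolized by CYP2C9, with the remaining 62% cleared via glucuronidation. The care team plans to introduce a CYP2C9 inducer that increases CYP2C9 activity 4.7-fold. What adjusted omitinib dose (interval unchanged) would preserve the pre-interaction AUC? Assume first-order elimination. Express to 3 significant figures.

CYP2C9: 0.38 × 4.7 = 1.786
Other: 0.62 (unchanged)
CL_new/CL_old = 1.786 + 0.62 = 2.406.
Css,avg = (dose rate)/CL, so holding Css fixed requires dose ∝ CL: 150 × 2.406 = 361 mg.

361 mg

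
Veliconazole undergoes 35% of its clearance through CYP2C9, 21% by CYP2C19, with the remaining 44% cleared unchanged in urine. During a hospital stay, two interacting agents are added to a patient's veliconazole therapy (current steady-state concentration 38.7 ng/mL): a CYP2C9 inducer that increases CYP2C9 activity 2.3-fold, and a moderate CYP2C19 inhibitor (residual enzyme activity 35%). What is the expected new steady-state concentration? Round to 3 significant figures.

The CYP2C9 pathway (35% of clearance) is boosted to 2.3× activity: 0.35 × 2.3 = 0.805.
The CYP2C19 pathway (21% of clearance) falls to 0.35× activity: 0.21 × 0.35 = 0.0735.
The remaining 44% of clearance is unaffected.
Relative clearance = 0.805 + 0.0735 + 0.44 = 1.3185.
Dividing the baseline by the relative clearance: 38.7 / 1.3185 = 29.4 ng/mL.

29.4 ng/mL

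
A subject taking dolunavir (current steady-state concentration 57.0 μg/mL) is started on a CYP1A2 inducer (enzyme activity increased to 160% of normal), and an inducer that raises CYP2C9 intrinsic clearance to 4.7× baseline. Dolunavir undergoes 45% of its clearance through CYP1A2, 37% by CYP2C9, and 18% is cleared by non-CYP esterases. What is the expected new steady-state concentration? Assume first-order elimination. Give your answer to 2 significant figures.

The CYP1A2 pathway (45% of clearance) rises to 1.6× activity: 0.45 × 1.6 = 0.72.
The CYP2C9 pathway (37% of clearance) is boosted to 4.7× activity: 0.37 × 4.7 = 1.739.
The remaining 18% of clearance is unaffected.
New clearance relative to baseline: 0.72 + 1.739 + 0.18 = 2.639.
New steady-state concentration = 57.0 / 2.639 = 22 μg/mL (concentration scales inversely with clearance).

22 μg/mL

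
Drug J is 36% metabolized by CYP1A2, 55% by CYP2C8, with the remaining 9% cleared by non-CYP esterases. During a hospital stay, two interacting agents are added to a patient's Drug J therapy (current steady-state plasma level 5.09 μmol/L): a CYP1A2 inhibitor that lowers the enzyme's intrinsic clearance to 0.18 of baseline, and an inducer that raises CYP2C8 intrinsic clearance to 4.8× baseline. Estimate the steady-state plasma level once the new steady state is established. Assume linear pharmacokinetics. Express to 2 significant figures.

CYP1A2: 0.36 × 0.18 = 0.0648
CYP2C8: 0.55 × 4.8 = 2.64
Other: 0.09 (unchanged)
CL_new/CL_old = 0.0648 + 2.64 + 0.09 = 2.7948.
Dividing the baseline by the relative clearance: 5.09 / 2.7948 = 1.8 μmol/L.

1.8 μmol/L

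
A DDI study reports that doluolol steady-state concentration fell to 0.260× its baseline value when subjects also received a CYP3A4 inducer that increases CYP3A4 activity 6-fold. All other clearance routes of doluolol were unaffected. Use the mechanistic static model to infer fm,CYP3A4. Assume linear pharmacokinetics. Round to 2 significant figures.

0.57

Write x for the fraction cleared via CYP3A4. The observed steady-state concentration change means clearance rose to 1/0.260 = 3.846 of baseline.
Only the CYP3A4 route changed, so 3.846 = x·6 + (1 − x), giving x = 0.57.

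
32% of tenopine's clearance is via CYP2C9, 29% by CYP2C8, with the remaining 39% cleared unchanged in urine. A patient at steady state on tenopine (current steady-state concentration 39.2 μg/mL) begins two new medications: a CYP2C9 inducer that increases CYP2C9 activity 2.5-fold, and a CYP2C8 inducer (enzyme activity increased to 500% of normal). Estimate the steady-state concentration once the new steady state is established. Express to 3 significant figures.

14.8 μg/mL

The CYP2C9 pathway (32% of clearance) is boosted to 2.5× activity: 0.32 × 2.5 = 0.8.
The CYP2C8 pathway (29% of clearance) increases to 5× activity: 0.29 × 5 = 1.45.
Non-CYP routes (39%) are unchanged.
New clearance relative to baseline: 0.8 + 1.45 + 0.39 = 2.64.
Dividing the baseline by the relative clearance: 39.2 / 2.64 = 14.8 μg/mL.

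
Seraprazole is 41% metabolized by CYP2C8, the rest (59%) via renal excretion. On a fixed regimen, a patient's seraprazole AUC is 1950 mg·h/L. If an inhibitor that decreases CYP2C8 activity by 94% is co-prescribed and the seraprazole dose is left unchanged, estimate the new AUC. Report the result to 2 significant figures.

3.2 × 10³ mg·h/L

CYP2C8: 0.41 × 0.06 = 0.0246
Other: 0.59 (unchanged)
CL_new/CL_old = 0.0246 + 0.59 = 0.6146.
With dosing unchanged, AUC scales as 1/CL: 1950 / 0.6146 = 3.2 × 10³ mg·h/L.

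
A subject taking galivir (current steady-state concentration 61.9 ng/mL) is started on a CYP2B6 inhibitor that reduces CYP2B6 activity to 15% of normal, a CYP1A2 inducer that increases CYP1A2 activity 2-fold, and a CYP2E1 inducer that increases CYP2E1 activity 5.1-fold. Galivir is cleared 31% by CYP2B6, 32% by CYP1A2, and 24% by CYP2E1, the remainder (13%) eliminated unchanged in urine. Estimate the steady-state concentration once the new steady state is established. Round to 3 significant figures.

The CYP2B6 pathway (31% of clearance) is reduced to 0.15× activity: 0.31 × 0.15 = 0.0465.
The CYP1A2 pathway (32% of clearance) increases to 2× activity: 0.32 × 2 = 0.64.
The CYP2E1 pathway (24% of clearance) rises to 5.1× activity: 0.24 × 5.1 = 1.224.
Non-CYP routes (13%) are unchanged.
CL_new/CL_old = 0.0465 + 0.64 + 1.224 + 0.13 = 2.0405.
Dividing the baseline by the relative clearance: 61.9 / 2.0405 = 30.3 ng/mL.

30.3 ng/mL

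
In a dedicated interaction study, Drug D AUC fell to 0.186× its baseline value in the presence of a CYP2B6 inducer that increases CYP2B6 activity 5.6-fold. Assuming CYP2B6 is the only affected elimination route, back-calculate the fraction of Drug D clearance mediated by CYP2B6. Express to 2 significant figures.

Call the CYP2B6 fraction fm. After the interaction, CL_new/CL_old = fm × 5.6 + (1 − fm).
AUC ratio = 1 / (new CL fraction), so new CL fraction = 1 / 0.186 = 5.376.
fm × 5.6 + 1 − fm = 5.376  ⇒  fm × (5.6 − 1) = 4.376  ⇒  fm = 0.95.

0.95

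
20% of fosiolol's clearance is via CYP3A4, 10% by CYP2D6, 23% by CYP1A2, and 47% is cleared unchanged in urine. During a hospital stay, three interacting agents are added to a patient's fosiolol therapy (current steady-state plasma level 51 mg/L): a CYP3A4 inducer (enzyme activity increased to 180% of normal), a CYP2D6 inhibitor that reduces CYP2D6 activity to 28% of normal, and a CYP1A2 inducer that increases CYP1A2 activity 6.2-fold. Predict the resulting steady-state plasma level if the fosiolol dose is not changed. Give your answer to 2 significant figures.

The CYP3A4 pathway (20% of clearance) rises to 1.8× activity: 0.2 × 1.8 = 0.36.
The CYP2D6 pathway (10% of clearance) falls to 0.28× activity: 0.1 × 0.28 = 0.028.
The CYP1A2 pathway (23% of clearance) is boosted to 6.2× activity: 0.23 × 6.2 = 1.426.
The remaining 47% of clearance is unaffected.
New clearance relative to baseline: 0.36 + 0.028 + 1.426 + 0.47 = 2.284.
New steady-state plasma level = 51 / 2.284 = 22 mg/L (concentration scales inversely with clearance).

22 mg/L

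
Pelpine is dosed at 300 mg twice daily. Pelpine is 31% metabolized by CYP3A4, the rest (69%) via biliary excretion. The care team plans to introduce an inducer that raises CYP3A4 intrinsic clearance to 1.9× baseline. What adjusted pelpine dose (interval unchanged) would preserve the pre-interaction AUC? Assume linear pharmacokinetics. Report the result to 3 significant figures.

384 mg

The CYP3A4 pathway (31% of clearance) increases to 1.9× activity: 0.31 × 1.9 = 0.589.
The remaining 69% of clearance is unaffected.
Relative clearance = 0.589 + 0.69 = 1.279.
Exposure is unchanged when dose changes in proportion to clearance. New dose = 300 mg × 1.279 = 384 mg.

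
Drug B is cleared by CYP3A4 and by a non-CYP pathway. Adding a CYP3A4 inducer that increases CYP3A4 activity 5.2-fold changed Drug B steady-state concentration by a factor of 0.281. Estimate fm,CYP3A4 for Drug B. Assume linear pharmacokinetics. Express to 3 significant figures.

0.609

Call the CYP3A4 fraction fm. After the interaction, CL_new/CL_old = fm × 5.2 + (1 − fm).
Steady-state concentration ratio = 1 / (new CL fraction), so new CL fraction = 1 / 0.281 = 3.559.
fm × 5.2 + 1 − fm = 3.559  ⇒  fm × (5.2 − 1) = 2.559  ⇒  fm = 0.609.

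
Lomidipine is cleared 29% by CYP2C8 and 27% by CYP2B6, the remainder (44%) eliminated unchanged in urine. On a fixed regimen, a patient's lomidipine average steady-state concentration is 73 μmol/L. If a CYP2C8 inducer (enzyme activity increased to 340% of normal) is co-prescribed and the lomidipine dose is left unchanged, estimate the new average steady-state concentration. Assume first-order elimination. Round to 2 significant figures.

The CYP2C8 pathway (29% of clearance) increases to 3.4× activity: 0.29 × 3.4 = 0.986.
CYP2B6 (27%) and the residual 44% are unaffected.
Relative clearance = 0.986 + 0.27 + 0.44 = 1.696.
With dosing unchanged, average steady-state concentration scales as 1/CL: 73 / 1.696 = 43 μmol/L.

43 μmol/L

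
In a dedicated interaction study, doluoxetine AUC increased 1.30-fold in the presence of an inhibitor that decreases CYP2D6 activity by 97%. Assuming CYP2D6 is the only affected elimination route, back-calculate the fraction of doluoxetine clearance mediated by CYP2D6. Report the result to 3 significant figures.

Let x = fm,CYP2D6. Because AUC ∝ 1/CL, relative clearance fell to 1/1.30 = 0.7692.
Only the CYP2D6 route changed, so 0.7692 = x·0.03 + (1 − x), giving x = 0.238.

0.238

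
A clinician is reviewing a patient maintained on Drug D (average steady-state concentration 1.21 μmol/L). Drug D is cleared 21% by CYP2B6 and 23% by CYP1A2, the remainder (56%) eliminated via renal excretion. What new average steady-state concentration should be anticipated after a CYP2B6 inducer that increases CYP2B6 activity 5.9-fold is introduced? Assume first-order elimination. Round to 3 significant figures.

0.596 μmol/L

The CYP2B6 pathway (21% of clearance) rises to 5.9× activity: 0.21 × 5.9 = 1.239.
CYP1A2 (23%) and the residual 56% are unaffected.
CL_new/CL_old = 1.239 + 0.23 + 0.56 = 2.029.
New average steady-state concentration = baseline ÷ relative clearance = 1.21 / 2.029 = 0.596 μmol/L.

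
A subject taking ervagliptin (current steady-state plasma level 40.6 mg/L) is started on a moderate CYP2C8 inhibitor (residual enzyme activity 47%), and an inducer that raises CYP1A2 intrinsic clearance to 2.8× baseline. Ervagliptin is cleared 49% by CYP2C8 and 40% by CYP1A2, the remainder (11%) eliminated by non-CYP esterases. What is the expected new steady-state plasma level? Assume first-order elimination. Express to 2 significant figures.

28 mg/L

CYP2C8: 0.49 × 0.47 = 0.2303
CYP1A2: 0.4 × 2.8 = 1.12
Other: 0.11 (unchanged)
Relative clearance = 0.2303 + 1.12 + 0.11 = 1.4603.
Dividing the baseline by the relative clearance: 40.6 / 1.4603 = 28 mg/L.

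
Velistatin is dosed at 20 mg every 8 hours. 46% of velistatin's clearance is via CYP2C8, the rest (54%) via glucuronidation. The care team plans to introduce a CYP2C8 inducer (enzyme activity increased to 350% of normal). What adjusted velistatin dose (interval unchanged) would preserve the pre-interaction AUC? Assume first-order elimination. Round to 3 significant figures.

43.0 mg

The CYP2C8 pathway (46% of clearance) increases to 3.5× activity: 0.46 × 3.5 = 1.61.
The remaining 54% of clearance is unaffected.
Relative clearance = 1.61 + 0.54 = 2.15.
To maintain the same steady-state level, dose must scale with clearance: new dose = 20 × 2.15 = 43.0 mg.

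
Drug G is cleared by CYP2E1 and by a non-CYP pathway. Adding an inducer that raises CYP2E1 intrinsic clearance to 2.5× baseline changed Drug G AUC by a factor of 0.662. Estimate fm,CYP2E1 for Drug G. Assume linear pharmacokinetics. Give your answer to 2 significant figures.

0.34

Let fm be the CYP2E1 fraction. New clearance relative to baseline = fm × 2.5 + (1 − fm).
AUC ratio = 1 / (new CL fraction), so new CL fraction = 1 / 0.662 = 1.511.
fm × 2.5 + 1 − fm = 1.511  ⇒  fm × (2.5 − 1) = 0.5106  ⇒  fm = 0.34.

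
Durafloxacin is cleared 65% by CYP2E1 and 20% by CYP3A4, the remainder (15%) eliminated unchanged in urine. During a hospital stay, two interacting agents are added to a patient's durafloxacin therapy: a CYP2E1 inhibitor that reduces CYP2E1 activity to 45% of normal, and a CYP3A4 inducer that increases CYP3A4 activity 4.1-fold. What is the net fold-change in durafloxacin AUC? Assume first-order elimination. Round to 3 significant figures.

The CYP2E1 pathway (65% of clearance) drops to 0.45× activity: 0.65 × 0.45 = 0.2925.
The CYP3A4 pathway (20% of clearance) rises to 4.1× activity: 0.2 × 4.1 = 0.82.
The remaining 15% of clearance is unaffected.
CL_new/CL_old = 0.2925 + 0.82 + 0.15 = 1.2625.
Because AUC varies inversely with clearance, the combined effect is 1 / 1.2625 = 0.792.

0.792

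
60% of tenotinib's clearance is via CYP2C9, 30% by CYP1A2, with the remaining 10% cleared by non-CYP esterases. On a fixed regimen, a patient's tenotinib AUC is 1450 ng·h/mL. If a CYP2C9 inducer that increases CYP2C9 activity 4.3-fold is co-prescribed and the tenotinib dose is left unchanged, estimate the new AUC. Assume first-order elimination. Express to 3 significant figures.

CYP2C9: 0.6 × 4.3 = 2.58
CYP1A2: 0.3 (unchanged)
Other: 0.1 (unchanged)
Relative clearance = 2.58 + 0.3 + 0.1 = 2.98.
AUC ∝ 1/CL, so new value = 1450 / 2.98 = 487 ng·h/mL.

487 ng·h/mL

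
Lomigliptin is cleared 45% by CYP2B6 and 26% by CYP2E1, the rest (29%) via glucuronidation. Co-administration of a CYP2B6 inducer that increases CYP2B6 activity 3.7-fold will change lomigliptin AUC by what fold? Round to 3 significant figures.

0.451

The CYP2B6 pathway (45% of clearance) rises to 3.7× activity: 0.45 × 3.7 = 1.665.
CYP2E1 (26%) and the residual 29% are unaffected.
Relative clearance = 1.665 + 0.26 + 0.29 = 2.215.
AUC ratio = CL_old/CL_new = 1 / 2.215 = 0.451.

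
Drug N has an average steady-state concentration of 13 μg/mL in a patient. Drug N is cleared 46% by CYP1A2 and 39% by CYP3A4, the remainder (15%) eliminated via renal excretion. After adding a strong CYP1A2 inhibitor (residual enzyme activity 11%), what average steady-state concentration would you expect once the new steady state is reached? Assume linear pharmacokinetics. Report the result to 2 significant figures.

22 μg/mL

The CYP1A2 pathway (46% of clearance) is reduced to 0.11× activity: 0.46 × 0.11 = 0.0506.
CYP3A4 (39%) and the residual 15% are unaffected.
Relative clearance = 0.0506 + 0.39 + 0.15 = 0.5906.
With dosing unchanged, average steady-state concentration scales as 1/CL: 13 / 0.5906 = 22 μg/mL.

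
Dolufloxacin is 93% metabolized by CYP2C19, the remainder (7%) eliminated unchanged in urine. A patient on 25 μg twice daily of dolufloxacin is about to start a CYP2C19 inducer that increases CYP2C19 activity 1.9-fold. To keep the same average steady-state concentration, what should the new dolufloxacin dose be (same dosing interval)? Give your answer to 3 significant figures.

The CYP2C19 pathway (93% of clearance) is boosted to 1.9× activity: 0.93 × 1.9 = 1.767.
The remaining 7% of clearance is unaffected.
Relative clearance = 1.767 + 0.07 = 1.837.
Exposure is unchanged when dose changes in proportion to clearance. New dose = 25 μg × 1.837 = 45.9 μg.

45.9 μg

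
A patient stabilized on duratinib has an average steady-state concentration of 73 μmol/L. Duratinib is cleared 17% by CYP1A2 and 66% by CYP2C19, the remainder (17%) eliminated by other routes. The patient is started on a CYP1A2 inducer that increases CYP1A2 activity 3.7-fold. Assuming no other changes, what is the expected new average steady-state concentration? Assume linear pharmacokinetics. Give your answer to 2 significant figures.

50 μmol/L

CYP1A2: 0.17 × 3.7 = 0.629
CYP2C19: 0.66 (unchanged)
Other: 0.17 (unchanged)
Relative clearance = 0.629 + 0.66 + 0.17 = 1.459.
With dosing unchanged, average steady-state concentration scales as 1/CL: 73 / 1.459 = 50 μmol/L.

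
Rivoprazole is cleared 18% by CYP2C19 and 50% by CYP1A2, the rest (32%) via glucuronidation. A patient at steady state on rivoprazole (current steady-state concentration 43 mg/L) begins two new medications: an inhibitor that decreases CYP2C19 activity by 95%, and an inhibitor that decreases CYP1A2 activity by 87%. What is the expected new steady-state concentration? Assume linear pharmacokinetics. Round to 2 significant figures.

The CYP2C19 pathway (18% of clearance) falls to 0.05× activity: 0.18 × 0.05 = 0.009.
The CYP1A2 pathway (50% of clearance) falls to 0.13× activity: 0.5 × 0.13 = 0.065.
Non-CYP routes (32%) are unchanged.
CL_new/CL_old = 0.009 + 0.065 + 0.32 = 0.394.
Dividing the baseline by the relative clearance: 43 / 0.394 = 1.1 × 10² mg/L.

1.1 × 10² mg/L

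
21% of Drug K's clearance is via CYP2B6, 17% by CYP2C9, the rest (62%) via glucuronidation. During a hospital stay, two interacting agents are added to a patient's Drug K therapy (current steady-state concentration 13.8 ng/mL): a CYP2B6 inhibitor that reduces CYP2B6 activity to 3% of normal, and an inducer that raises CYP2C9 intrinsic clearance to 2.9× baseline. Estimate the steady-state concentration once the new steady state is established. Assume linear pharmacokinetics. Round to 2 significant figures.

The CYP2B6 pathway (21% of clearance) is reduced to 0.03× activity: 0.21 × 0.03 = 0.0063.
The CYP2C9 pathway (17% of clearance) increases to 2.9× activity: 0.17 × 2.9 = 0.493.
Non-CYP routes (62%) are unchanged.
Relative clearance = 0.0063 + 0.493 + 0.62 = 1.1193.
Steady-state concentration ∝ 1/CL: new value = 13.8 / 1.1193 = 12 ng/mL.

12 ng/mL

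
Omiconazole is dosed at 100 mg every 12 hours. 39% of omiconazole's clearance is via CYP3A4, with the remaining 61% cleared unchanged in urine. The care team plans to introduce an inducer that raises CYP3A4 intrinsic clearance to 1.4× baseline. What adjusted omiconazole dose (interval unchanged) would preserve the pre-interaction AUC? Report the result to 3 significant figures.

116 mg

The CYP3A4 pathway (39% of clearance) increases to 1.4× activity: 0.39 × 1.4 = 0.546.
The remaining 61% of clearance is unaffected.
CL_new/CL_old = 0.546 + 0.61 = 1.156.
To maintain the same steady-state level, dose must scale with clearance: new dose = 100 × 1.156 = 116 mg.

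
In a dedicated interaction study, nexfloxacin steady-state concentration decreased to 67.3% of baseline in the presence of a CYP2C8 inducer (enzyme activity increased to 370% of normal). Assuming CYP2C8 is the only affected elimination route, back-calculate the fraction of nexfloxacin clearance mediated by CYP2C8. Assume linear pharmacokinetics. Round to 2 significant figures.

0.18

Call the CYP2C8 fraction fm. After the interaction, CL_new/CL_old = fm × 3.7 + (1 − fm).
Steady-state concentration ratio = 1 / (new CL fraction), so new CL fraction = 1 / 0.673 = 1.486.
fm × 3.7 + 1 − fm = 1.486  ⇒  fm × (3.7 − 1) = 0.4859  ⇒  fm = 0.18.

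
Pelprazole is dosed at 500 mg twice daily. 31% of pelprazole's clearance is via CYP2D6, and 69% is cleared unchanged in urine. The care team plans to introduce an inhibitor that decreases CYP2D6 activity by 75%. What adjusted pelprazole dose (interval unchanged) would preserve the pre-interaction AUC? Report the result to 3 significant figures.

CYP2D6: 0.31 × 0.25 = 0.0775
Other: 0.69 (unchanged)
CL_new/CL_old = 0.0775 + 0.69 = 0.7675.
Exposure is unchanged when dose changes in proportion to clearance. New dose = 500 mg × 0.7675 = 384 mg.

384 mg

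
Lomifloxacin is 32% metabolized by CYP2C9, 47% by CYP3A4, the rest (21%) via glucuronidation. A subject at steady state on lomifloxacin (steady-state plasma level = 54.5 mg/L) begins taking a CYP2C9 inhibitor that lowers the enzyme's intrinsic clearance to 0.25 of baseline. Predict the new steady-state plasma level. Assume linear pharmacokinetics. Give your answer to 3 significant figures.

71.7 mg/L

The CYP2C9 pathway (32% of clearance) drops to 0.25× activity: 0.32 × 0.25 = 0.08.
CYP3A4 (47%) and the residual 21% are unaffected.
CL_new/CL_old = 0.08 + 0.47 + 0.21 = 0.76.
With dosing unchanged, steady-state plasma level scales as 1/CL: 54.5 / 0.76 = 71.7 mg/L.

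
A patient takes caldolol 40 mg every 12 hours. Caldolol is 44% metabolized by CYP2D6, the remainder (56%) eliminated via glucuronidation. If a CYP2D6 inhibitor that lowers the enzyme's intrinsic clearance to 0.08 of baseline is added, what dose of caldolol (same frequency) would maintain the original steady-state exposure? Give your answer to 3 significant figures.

23.8 mg

CYP2D6: 0.44 × 0.08 = 0.0352
Other: 0.56 (unchanged)
CL_new/CL_old = 0.0352 + 0.56 = 0.5952.
Css,avg = (dose rate)/CL, so holding Css fixed requires dose ∝ CL: 40 × 0.5952 = 23.8 mg.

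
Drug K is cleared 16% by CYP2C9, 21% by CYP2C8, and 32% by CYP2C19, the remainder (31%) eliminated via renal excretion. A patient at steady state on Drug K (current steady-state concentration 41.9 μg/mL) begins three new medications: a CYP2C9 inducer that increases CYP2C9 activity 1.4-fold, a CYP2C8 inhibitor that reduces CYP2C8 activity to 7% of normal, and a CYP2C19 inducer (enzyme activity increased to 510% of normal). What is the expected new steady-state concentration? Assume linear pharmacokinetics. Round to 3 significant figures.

19.2 μg/mL

The CYP2C9 pathway (16% of clearance) is boosted to 1.4× activity: 0.16 × 1.4 = 0.224.
The CYP2C8 pathway (21% of clearance) is reduced to 0.07× activity: 0.21 × 0.07 = 0.0147.
The CYP2C19 pathway (32% of clearance) increases to 5.1× activity: 0.32 × 5.1 = 1.632.
The remaining 31% of clearance is unaffected.
CL_new/CL_old = 0.224 + 0.0147 + 1.632 + 0.31 = 2.1807.
Steady-state concentration ∝ 1/CL: new value = 41.9 / 2.1807 = 19.2 μg/mL.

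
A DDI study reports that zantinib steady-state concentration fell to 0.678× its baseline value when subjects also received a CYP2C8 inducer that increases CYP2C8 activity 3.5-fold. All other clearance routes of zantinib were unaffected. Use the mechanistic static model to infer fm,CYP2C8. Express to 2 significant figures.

0.19

Let x = fm,CYP2C8. Because steady-state concentration ∝ 1/CL, relative clearance rose to 1/0.678 = 1.475.
Only the CYP2C8 route changed, so 1.475 = x·3.5 + (1 − x), giving x = 0.19.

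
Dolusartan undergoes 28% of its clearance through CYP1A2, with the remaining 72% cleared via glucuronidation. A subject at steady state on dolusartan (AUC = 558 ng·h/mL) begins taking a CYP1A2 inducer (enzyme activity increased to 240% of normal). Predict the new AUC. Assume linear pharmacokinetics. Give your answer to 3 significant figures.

The CYP1A2 pathway (28% of clearance) rises to 2.4× activity: 0.28 × 2.4 = 0.672.
Non-CYP routes (72%) are unchanged.
CL_new/CL_old = 0.672 + 0.72 = 1.392.
New AUC = baseline ÷ relative clearance = 558 / 1.392 = 401 ng·h/mL.

401 ng·h/mL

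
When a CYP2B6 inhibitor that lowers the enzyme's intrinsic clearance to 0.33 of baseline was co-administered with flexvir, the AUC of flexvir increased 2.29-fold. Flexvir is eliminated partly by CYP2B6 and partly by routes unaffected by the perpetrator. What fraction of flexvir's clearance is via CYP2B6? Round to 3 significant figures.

Let fm be the CYP2B6 fraction. New clearance relative to baseline = fm × 0.33 + (1 − fm).
AUC ratio = 1 / (new CL fraction), so new CL fraction = 1 / 2.29 = 0.4367.
fm × 0.33 + 1 − fm = 0.4367  ⇒  fm × (0.33 − 1) = −0.5633  ⇒  fm = 0.841.

0.841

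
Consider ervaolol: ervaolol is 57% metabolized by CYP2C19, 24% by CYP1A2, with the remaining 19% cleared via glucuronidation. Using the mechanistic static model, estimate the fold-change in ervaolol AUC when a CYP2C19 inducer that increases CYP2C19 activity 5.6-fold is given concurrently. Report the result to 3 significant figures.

0.276

The CYP2C19 pathway (57% of clearance) rises to 5.6× activity: 0.57 × 5.6 = 3.192.
CYP1A2 (24%) and the residual 19% are unaffected.
CL_new/CL_old = 3.192 + 0.24 + 0.19 = 3.622.
AUC is inversely proportional to clearance, so the fold-change is 1 / 3.622 = 0.276.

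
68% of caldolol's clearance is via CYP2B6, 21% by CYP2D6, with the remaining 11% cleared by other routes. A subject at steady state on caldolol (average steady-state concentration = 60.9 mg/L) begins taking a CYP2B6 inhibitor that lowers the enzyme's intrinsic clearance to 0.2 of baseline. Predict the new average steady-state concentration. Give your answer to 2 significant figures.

1.3 × 10² mg/L

The CYP2B6 pathway (68% of clearance) is reduced to 0.2× activity: 0.68 × 0.2 = 0.136.
CYP2D6 (21%) and the residual 11% are unaffected.
Relative clearance = 0.136 + 0.21 + 0.11 = 0.456.
New average steady-state concentration = baseline ÷ relative clearance = 60.9 / 0.456 = 1.3 × 10² mg/L.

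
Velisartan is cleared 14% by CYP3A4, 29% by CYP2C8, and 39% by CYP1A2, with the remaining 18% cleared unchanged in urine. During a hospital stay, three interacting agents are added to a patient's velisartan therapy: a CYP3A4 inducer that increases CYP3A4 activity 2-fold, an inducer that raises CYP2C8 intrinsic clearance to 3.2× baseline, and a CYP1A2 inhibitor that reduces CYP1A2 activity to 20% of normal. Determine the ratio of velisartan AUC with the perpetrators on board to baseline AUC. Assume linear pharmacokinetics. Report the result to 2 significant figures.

0.68

The CYP3A4 pathway (14% of clearance) rises to 2× activity: 0.14 × 2 = 0.28.
The CYP2C8 pathway (29% of clearance) rises to 3.2× activity: 0.29 × 3.2 = 0.928.
The CYP1A2 pathway (39% of clearance) falls to 0.2× activity: 0.39 × 0.2 = 0.078.
Non-CYP routes (18%) are unchanged.
Relative clearance = 0.28 + 0.928 + 0.078 + 0.18 = 1.466.
Because AUC varies inversely with clearance, the combined effect is 1 / 1.466 = 0.68.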